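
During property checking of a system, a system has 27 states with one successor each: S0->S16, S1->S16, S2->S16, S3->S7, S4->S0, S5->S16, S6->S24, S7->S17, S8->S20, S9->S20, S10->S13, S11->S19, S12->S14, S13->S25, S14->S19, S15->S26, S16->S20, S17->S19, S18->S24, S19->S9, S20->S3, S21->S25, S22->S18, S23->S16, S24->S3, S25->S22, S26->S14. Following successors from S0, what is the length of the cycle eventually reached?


Trace from S0 until a state repeats:
  S0 -> S16 -> S20 -> S3 -> S7 -> S17 -> S19 -> S9 -> S20
S20 first seen at step 2, revisited at step 8.
Cycle length = 8 - 2 = 6

6


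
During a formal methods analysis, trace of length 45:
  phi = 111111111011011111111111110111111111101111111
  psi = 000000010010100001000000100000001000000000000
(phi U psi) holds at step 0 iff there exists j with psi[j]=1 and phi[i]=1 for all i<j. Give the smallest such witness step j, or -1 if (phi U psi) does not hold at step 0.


(phi U psi) at 0: need smallest j with psi[j]=1 and phi[i]=1 for all i in [0,j).
Scan from step 0:
  step 0: phi=1, psi=0 -> continue
  step 1: phi=1, psi=0 -> continue
  step 2: phi=1, psi=0 -> continue
  step 3: phi=1, psi=0 -> continue
  step 7: psi=1 and phi held for [0,7) -> witness found
Witness step = 7

7


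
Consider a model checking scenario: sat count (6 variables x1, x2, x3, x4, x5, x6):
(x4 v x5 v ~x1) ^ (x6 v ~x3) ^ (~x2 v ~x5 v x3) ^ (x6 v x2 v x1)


CNF with 4 clauses over 6 vars (64 assignments).
An assignment satisfies CNF iff every clause has >=1 true literal.
Check each row (bits = x1,x2,x3,x4,x5,x6; clause T/F shown):
  row 0 [000000]: clauses=TTTF -> 0
  row 1 [000001]: clauses=TTTT -> 1
  row 2 [000010]: clauses=TTTF -> 0
  row 3 [000011]: clauses=TTTT -> 1
  row 4 [000100]: clauses=TTTF -> 0
  (every remaining row is evaluated the same way; all 64 results are listed next)
Full result column, 8 rows per line (x1,x2,x3 fixed per line; x4,x5,x6 runs 000..111 left to right):
  rows 0-7 [x1,x2,x3=000]: 01010101  (ones: 4)
  rows 8-15 [x1,x2,x3=001]: 01010101  (ones: 4)
  rows 16-23 [x1,x2,x3=010]: 11001100  (ones: 4)
  rows 24-31 [x1,x2,x3=011]: 01010101  (ones: 4)
  rows 32-39 [x1,x2,x3=100]: 00111111  (ones: 6)
  rows 40-47 [x1,x2,x3=101]: 00010101  (ones: 3)
  rows 48-55 [x1,x2,x3=110]: 00001100  (ones: 2)
  rows 56-63 [x1,x2,x3=111]: 00010101  (ones: 3)
Satisfying assignments = 4+4+4+4+6+3+2+3 = 30

30


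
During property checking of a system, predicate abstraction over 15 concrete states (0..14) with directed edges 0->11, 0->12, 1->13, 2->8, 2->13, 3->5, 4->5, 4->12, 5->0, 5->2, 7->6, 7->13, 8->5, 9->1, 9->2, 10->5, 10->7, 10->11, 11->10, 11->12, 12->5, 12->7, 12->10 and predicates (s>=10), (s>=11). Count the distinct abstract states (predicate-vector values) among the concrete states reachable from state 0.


BFS from 0:
Concrete reachable: {0, 2, 5, 6, 7, 8, 10, 11, 12, 13}
Abstract via predicates (s>=10), (s>=11):
  (0,0) <- {0, 2, 5, 6, 7, 8}
  (1,0) <- {10}
  (1,1) <- {11, 12, 13}
Distinct abstract states = 3

3


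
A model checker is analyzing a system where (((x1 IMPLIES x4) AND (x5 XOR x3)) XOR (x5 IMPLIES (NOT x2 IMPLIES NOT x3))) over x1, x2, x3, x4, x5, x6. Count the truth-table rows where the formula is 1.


Formula: (((x1 IMPLIES x4) AND (x5 XOR x3)) XOR (x5 IMPLIES (NOT x2 IMPLIES NOT x3))) over 6 vars (64 rows)
Evaluate each row (x1, x2, x3, x4, x5, x6 as bits, MSB first):
  row 0 [000000]: (((0 IMPLIES 0) AND (0 XOR 0)) XOR (0 IMPLIES (NOT 0 IMPLIES NOT 0))) -> 1
  row 1 [000001]: (((0 IMPLIES 0) AND (0 XOR 0)) XOR (0 IMPLIES (NOT 0 IMPLIES NOT 0))) -> 1
  row 2 [000010]: (((0 IMPLIES 0) AND (1 XOR 0)) XOR (1 IMPLIES (NOT 0 IMPLIES NOT 0))) -> 0
  row 3 [000011]: (((0 IMPLIES 0) AND (1 XOR 0)) XOR (1 IMPLIES (NOT 0 IMPLIES NOT 0))) -> 0
  row 4 [000100]: (((0 IMPLIES 1) AND (0 XOR 0)) XOR (0 IMPLIES (NOT 0 IMPLIES NOT 0))) -> 1
  (every remaining row is evaluated the same way; all 64 results are listed next)
Full result column, 8 rows per line (x1,x2,x3 fixed per line; x4,x5,x6 runs 000..111 left to right):
  rows 0-7 [x1,x2,x3=000]: 11001100  (ones: 4)
  rows 8-15 [x1,x2,x3=001]: 00000000  (ones: 0)
  rows 16-23 [x1,x2,x3=010]: 11001100  (ones: 4)
  rows 24-31 [x1,x2,x3=011]: 00110011  (ones: 4)
  rows 32-39 [x1,x2,x3=100]: 11111100  (ones: 6)
  rows 40-47 [x1,x2,x3=101]: 11000000  (ones: 2)
  rows 48-55 [x1,x2,x3=110]: 11111100  (ones: 6)
  rows 56-63 [x1,x2,x3=111]: 11110011  (ones: 6)
Count of 1-rows = 4+0+4+4+6+2+6+6 = 32

32


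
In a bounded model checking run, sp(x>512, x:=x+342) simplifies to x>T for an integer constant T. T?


Formula: sp(P, x:=E) = exists old_x. (x = E[old_x/x]) AND P[old_x/x] (old_x is the value of x before the assignment; eliminate old_x by solving x = E[old_x/x] for old_x)
Step 1: Precondition P: x>512, i.e. old_x > 512
Step 2: Assignment gives x = old_x + 342, so old_x = x - 342
Step 3: Substitute into P: x - 342 > 512
Step 4: Simplify: x > 512+342 = 854

854


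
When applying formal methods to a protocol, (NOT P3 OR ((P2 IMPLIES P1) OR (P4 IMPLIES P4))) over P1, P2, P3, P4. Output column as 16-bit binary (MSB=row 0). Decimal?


Formula: (NOT P3 OR ((P2 IMPLIES P1) OR (P4 IMPLIES P4))) over P1, P2, P3, P4 (16 rows)
Evaluate each row (bits = P1,P2,P3,P4, MSB first):
  row 0 [0000]: (NOT 0 OR ((0 IMPLIES 0) OR (0 IMPLIES 0))) -> 1
  row 1 [0001]: (NOT 0 OR ((0 IMPLIES 0) OR (1 IMPLIES 1))) -> 1
  row 2 [0010]: (NOT 1 OR ((0 IMPLIES 0) OR (0 IMPLIES 0))) -> 1
  row 3 [0011]: (NOT 1 OR ((0 IMPLIES 0) OR (1 IMPLIES 1))) -> 1
  row 4 [0100]: (NOT 0 OR ((1 IMPLIES 0) OR (0 IMPLIES 0))) -> 1
  row 5 [0101]: (NOT 0 OR ((1 IMPLIES 0) OR (1 IMPLIES 1))) -> 1
  row 6 [0110]: (NOT 1 OR ((1 IMPLIES 0) OR (0 IMPLIES 0))) -> 1
  row 7 [0111]: (NOT 1 OR ((1 IMPLIES 0) OR (1 IMPLIES 1))) -> 1
  row 8 [1000]: (NOT 0 OR ((0 IMPLIES 1) OR (0 IMPLIES 0))) -> 1
  row 9 [1001]: (NOT 0 OR ((0 IMPLIES 1) OR (1 IMPLIES 1))) -> 1
  row 10 [1010]: (NOT 1 OR ((0 IMPLIES 1) OR (0 IMPLIES 0))) -> 1
  row 11 [1011]: (NOT 1 OR ((0 IMPLIES 1) OR (1 IMPLIES 1))) -> 1
  row 12 [1100]: (NOT 0 OR ((1 IMPLIES 1) OR (0 IMPLIES 0))) -> 1
  row 13 [1101]: (NOT 0 OR ((1 IMPLIES 1) OR (1 IMPLIES 1))) -> 1
  row 14 [1110]: (NOT 1 OR ((1 IMPLIES 1) OR (0 IMPLIES 0))) -> 1
  row 15 [1111]: (NOT 1 OR ((1 IMPLIES 1) OR (1 IMPLIES 1))) -> 1
Full result column, 4 rows per line (P1,P2 fixed per line; P3,P4 runs 00..11 left to right):
  rows 0-3 [P1,P2=00]: 1111  = hex F
  rows 4-7 [P1,P2=01]: 1111  = hex F
  rows 8-11 [P1,P2=10]: 1111  = hex F
  rows 12-15 [P1,P2=11]: 1111  = hex F
Output column (row 0 .. row 15) = 1111111111111111
Output column grouped in 4s = 1111 1111 1111 1111 = 0xFFFF
Convert to decimal digit by digit (value = value*16 + digit):
  F -> 15
  15*16 + 15 (F) = 255
  255*16 + 15 (F) = 4095
  4095*16 + 15 (F) = 65535
Decimal = 65535

65535


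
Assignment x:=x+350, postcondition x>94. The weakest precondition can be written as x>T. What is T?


Formula: wp(x:=E, P) = P[E/x] (substitute E for x in postcondition)
Step 1: Postcondition: x>94
Step 2: Substitute x+350 for x: x+350>94
Step 3: Solve for x: x > 94-350 = -256

-256


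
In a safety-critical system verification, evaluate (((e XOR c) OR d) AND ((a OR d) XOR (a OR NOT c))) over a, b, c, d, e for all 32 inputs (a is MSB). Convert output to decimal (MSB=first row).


Formula: (((e XOR c) OR d) AND ((a OR d) XOR (a OR NOT c))) over a, b, c, d, e (32 rows)
Evaluate each row (bits = a,b,c,d,e, MSB first):
  row 0 [00000]: (((0 XOR 0) OR 0) AND ((0 OR 0) XOR (0 OR NOT 0))) -> 0
  row 1 [00001]: (((1 XOR 0) OR 0) AND ((0 OR 0) XOR (0 OR NOT 0))) -> 1
  row 2 [00010]: (((0 XOR 0) OR 1) AND ((0 OR 1) XOR (0 OR NOT 0))) -> 0
  row 3 [00011]: (((1 XOR 0) OR 1) AND ((0 OR 1) XOR (0 OR NOT 0))) -> 0
  row 4 [00100]: (((0 XOR 1) OR 0) AND ((0 OR 0) XOR (0 OR NOT 1))) -> 0
  row 5 [00101]: (((1 XOR 1) OR 0) AND ((0 OR 0) XOR (0 OR NOT 1))) -> 0
  row 6 [00110]: (((0 XOR 1) OR 1) AND ((0 OR 1) XOR (0 OR NOT 1))) -> 1
  row 7 [00111]: (((1 XOR 1) OR 1) AND ((0 OR 1) XOR (0 OR NOT 1))) -> 1
  row 8 [01000]: (((0 XOR 0) OR 0) AND ((0 OR 0) XOR (0 OR NOT 0))) -> 0
  row 9 [01001]: (((1 XOR 0) OR 0) AND ((0 OR 0) XOR (0 OR NOT 0))) -> 1
  row 10 [01010]: (((0 XOR 0) OR 1) AND ((0 OR 1) XOR (0 OR NOT 0))) -> 0
  row 11 [01011]: (((1 XOR 0) OR 1) AND ((0 OR 1) XOR (0 OR NOT 0))) -> 0
  row 12 [01100]: (((0 XOR 1) OR 0) AND ((0 OR 0) XOR (0 OR NOT 1))) -> 0
  row 13 [01101]: (((1 XOR 1) OR 0) AND ((0 OR 0) XOR (0 OR NOT 1))) -> 0
  row 14 [01110]: (((0 XOR 1) OR 1) AND ((0 OR 1) XOR (0 OR NOT 1))) -> 1
  row 15 [01111]: (((1 XOR 1) OR 1) AND ((0 OR 1) XOR (0 OR NOT 1))) -> 1
  row 16 [10000]: (((0 XOR 0) OR 0) AND ((1 OR 0) XOR (1 OR NOT 0))) -> 0
  row 17 [10001]: (((1 XOR 0) OR 0) AND ((1 OR 0) XOR (1 OR NOT 0))) -> 0
  row 18 [10010]: (((0 XOR 0) OR 1) AND ((1 OR 1) XOR (1 OR NOT 0))) -> 0
  row 19 [10011]: (((1 XOR 0) OR 1) AND ((1 OR 1) XOR (1 OR NOT 0))) -> 0
  row 20 [10100]: (((0 XOR 1) OR 0) AND ((1 OR 0) XOR (1 OR NOT 1))) -> 0
  row 21 [10101]: (((1 XOR 1) OR 0) AND ((1 OR 0) XOR (1 OR NOT 1))) -> 0
  row 22 [10110]: (((0 XOR 1) OR 1) AND ((1 OR 1) XOR (1 OR NOT 1))) -> 0
  row 23 [10111]: (((1 XOR 1) OR 1) AND ((1 OR 1) XOR (1 OR NOT 1))) -> 0
  row 24 [11000]: (((0 XOR 0) OR 0) AND ((1 OR 0) XOR (1 OR NOT 0))) -> 0
  row 25 [11001]: (((1 XOR 0) OR 0) AND ((1 OR 0) XOR (1 OR NOT 0))) -> 0
  row 26 [11010]: (((0 XOR 0) OR 1) AND ((1 OR 1) XOR (1 OR NOT 0))) -> 0
  row 27 [11011]: (((1 XOR 0) OR 1) AND ((1 OR 1) XOR (1 OR NOT 0))) -> 0
  row 28 [11100]: (((0 XOR 1) OR 0) AND ((1 OR 0) XOR (1 OR NOT 1))) -> 0
  row 29 [11101]: (((1 XOR 1) OR 0) AND ((1 OR 0) XOR (1 OR NOT 1))) -> 0
  row 30 [11110]: (((0 XOR 1) OR 1) AND ((1 OR 1) XOR (1 OR NOT 1))) -> 0
  row 31 [11111]: (((1 XOR 1) OR 1) AND ((1 OR 1) XOR (1 OR NOT 1))) -> 0
Full result column, 4 rows per line (a,b,c fixed per line; d,e runs 00..11 left to right):
  rows 0-3 [a,b,c=000]: 0100  = hex 4
  rows 4-7 [a,b,c=001]: 0011  = hex 3
  rows 8-11 [a,b,c=010]: 0100  = hex 4
  rows 12-15 [a,b,c=011]: 0011  = hex 3
  rows 16-19 [a,b,c=100]: 0000  = hex 0
  rows 20-23 [a,b,c=101]: 0000  = hex 0
  rows 24-27 [a,b,c=110]: 0000  = hex 0
  rows 28-31 [a,b,c=111]: 0000  = hex 0
Output column (row 0 .. row 31) = 01000011010000110000000000000000
Output column grouped in 4s = 0100 0011 0100 0011 0000 0000 0000 0000 = 0x43430000
Convert to decimal digit by digit (value = value*16 + digit):
  4 -> 4
  4*16 + 3 = 67
  67*16 + 4 = 1076
  1076*16 + 3 = 17219
  17219*16 + 0 = 275504
  275504*16 + 0 = 4408064
  4408064*16 + 0 = 70529024
  70529024*16 + 0 = 1128464384
Decimal = 1128464384

1128464384


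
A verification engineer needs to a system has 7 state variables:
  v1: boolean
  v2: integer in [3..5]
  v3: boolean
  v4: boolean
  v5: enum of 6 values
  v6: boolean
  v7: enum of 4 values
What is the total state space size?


State space = product of domain sizes of all variables.
Domain sizes:
  v1 (boolean): 2
  v2 (integer in [3..5]): 3
  v3 (boolean): 2
  v4 (boolean): 2
  v5 (enum of 6 values): 6
  v6 (boolean): 2
  v7 (enum of 4 values): 4
Product = 2 * 3 * 2 * 2 * 6 * 2 * 4 = 1152

1152


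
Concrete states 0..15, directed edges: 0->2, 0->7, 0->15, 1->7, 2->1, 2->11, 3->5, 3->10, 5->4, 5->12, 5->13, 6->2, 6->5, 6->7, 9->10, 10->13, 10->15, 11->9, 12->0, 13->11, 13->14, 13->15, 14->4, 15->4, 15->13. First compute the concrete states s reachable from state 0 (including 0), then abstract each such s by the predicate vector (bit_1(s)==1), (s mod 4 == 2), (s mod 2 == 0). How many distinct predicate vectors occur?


BFS from 0:
Concrete reachable: {0, 1, 2, 4, 7, 9, 10, 11, 13, 14, 15}
Abstract via predicates (bit_1(s)==1), (s mod 4 == 2), (s mod 2 == 0):
  (0,0,0) <- {1, 9, 13}
  (0,0,1) <- {0, 4}
  (1,0,0) <- {7, 11, 15}
  (1,1,1) <- {2, 10, 14}
Distinct abstract states = 4

4


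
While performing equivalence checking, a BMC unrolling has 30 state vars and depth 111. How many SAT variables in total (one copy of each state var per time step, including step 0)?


BMC unrolls to depth k, creating one copy of each state var for steps 0..k.
Step count = 111 + 1 = 112 (steps 0 through 111)
Vars per step = 30
Total = 30 * 112 = 3360

3360


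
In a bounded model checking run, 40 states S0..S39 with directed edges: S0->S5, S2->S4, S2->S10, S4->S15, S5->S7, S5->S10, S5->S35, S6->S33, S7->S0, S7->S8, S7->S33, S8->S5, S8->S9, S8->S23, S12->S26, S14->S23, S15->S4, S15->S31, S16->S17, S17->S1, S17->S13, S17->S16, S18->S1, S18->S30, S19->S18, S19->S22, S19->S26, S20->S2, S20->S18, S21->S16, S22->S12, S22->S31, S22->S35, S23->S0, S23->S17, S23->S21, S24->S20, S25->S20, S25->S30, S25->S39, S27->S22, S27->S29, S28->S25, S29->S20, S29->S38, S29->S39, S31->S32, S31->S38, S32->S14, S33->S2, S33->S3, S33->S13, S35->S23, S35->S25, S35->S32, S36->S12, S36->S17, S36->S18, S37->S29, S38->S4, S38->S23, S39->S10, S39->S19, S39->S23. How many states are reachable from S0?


BFS from S0:
  layer 0: {S0}
  layer 1: {S5}
  layer 2: {S7, S10, S35}
  layer 3: {S8, S23, S25, S32, S33}
  layer 4: {S2, S3, S9, S13, S14, S17, S20, S21, S30, S39}
  layer 5: {S1, S4, S16, S18, S19}
  layer 6: {S15, S22, S26}
  layer 7: {S12, S31}
  layer 8: {S38}
Reachable set: {S0, S1, S2, S3, S4, S5, S7, S8, S9, S10, S12, S13, S14, S15, S16, S17, S18, S19, S20, S21, S22, S23, S25, S26, S30, S31, S32, S33, S35, S38, S39}
Count = 31

31


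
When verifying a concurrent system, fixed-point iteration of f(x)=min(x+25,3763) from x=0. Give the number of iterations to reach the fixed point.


Step 1: x=0, cap=3763, increment=25
Step 2: x grows by 25 each step until capped at 3763; fixed point is x=3763
Step 3: iterations = ceil(3763/25) = 151

151


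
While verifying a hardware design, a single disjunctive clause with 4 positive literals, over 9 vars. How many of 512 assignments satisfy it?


Step 1: Total=2^9=512
Step 2: Unsat when all 4 false: 2^5=32
Step 3: Sat=512-32=480

480


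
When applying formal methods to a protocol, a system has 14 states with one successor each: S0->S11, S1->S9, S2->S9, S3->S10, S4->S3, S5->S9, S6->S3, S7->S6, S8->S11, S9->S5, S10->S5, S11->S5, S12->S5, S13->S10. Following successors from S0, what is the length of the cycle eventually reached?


Trace from S0 until a state repeats:
  S0 -> S11 -> S5 -> S9 -> S5
S5 first seen at step 2, revisited at step 4.
Cycle length = 4 - 2 = 2

2


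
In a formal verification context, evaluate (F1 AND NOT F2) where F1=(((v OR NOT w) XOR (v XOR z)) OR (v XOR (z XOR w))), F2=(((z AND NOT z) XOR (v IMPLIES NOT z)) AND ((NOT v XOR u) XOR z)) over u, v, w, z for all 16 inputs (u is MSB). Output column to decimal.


F1 = (((v OR NOT w) XOR (v XOR z)) OR (v XOR (z XOR w)))
F2 = (((z AND NOT z) XOR (v IMPLIES NOT z)) AND ((NOT v XOR u) XOR z))
Counterexample to F1=>F2 is where F1=1 and F2=0.
Evaluate each row (bits = u,v,w,z, MSB first):
  row 0 [0000]: F1=1 F2=1 -> F1&~F2 -> 0
  row 1 [0001]: F1=1 F2=0 -> F1&~F2 -> 1
  row 2 [0010]: F1=1 F2=1 -> F1&~F2 -> 0
  row 3 [0011]: F1=1 F2=0 -> F1&~F2 -> 1
  row 4 [0100]: F1=1 F2=0 -> F1&~F2 -> 1
  row 5 [0101]: F1=1 F2=0 -> F1&~F2 -> 1
  row 6 [0110]: F1=0 F2=0 -> F1&~F2 -> 0
  row 7 [0111]: F1=1 F2=0 -> F1&~F2 -> 1
  row 8 [1000]: F1=1 F2=0 -> F1&~F2 -> 1
  row 9 [1001]: F1=1 F2=1 -> F1&~F2 -> 0
  row 10 [1010]: F1=1 F2=0 -> F1&~F2 -> 1
  row 11 [1011]: F1=1 F2=1 -> F1&~F2 -> 0
  row 12 [1100]: F1=1 F2=1 -> F1&~F2 -> 0
  row 13 [1101]: F1=1 F2=0 -> F1&~F2 -> 1
  row 14 [1110]: F1=0 F2=1 -> F1&~F2 -> 0
  row 15 [1111]: F1=1 F2=0 -> F1&~F2 -> 1
Full result column, 4 rows per line (u,v fixed per line; w,z runs 00..11 left to right):
  rows 0-3 [u,v=00]: 0101  = hex 5
  rows 4-7 [u,v=01]: 1101  = hex D
  rows 8-11 [u,v=10]: 1010  = hex A
  rows 12-15 [u,v=11]: 0101  = hex 5
Counterexample vector (row 0 .. row 15) = 0101110110100101
Output column grouped in 4s = 0101 1101 1010 0101 = 0x5DA5
Convert to decimal digit by digit (value = value*16 + digit):
  5 -> 5
  5*16 + 13 (D) = 93
  93*16 + 10 (A) = 1498
  1498*16 + 5 = 23973
Decimal = 23973

23973


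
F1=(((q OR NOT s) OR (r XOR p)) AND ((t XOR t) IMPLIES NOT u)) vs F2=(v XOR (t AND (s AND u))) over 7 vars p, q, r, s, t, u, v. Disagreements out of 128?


F1 = (((q OR NOT s) OR (r XOR p)) AND ((t XOR t) IMPLIES NOT u))
F2 = (v XOR (t AND (s AND u)))
Evaluate both on each of 128 rows (bits = p,q,r,s,t,u,v):
  row 0 [0000000]: F1=1 F2=0 (differ) -> 1
  row 1 [0000001]: F1=1 F2=1 -> 0
  row 2 [0000010]: F1=1 F2=0 (differ) -> 1
  row 3 [0000011]: F1=1 F2=1 -> 0
  row 4 [0000100]: F1=1 F2=0 (differ) -> 1
  (every remaining row is evaluated the same way; all 128 results are listed next)
Full result column, 8 rows per line (p,q,r,s fixed per line; t,u,v runs 000..111 left to right):
  rows 0-7 [p,q,r,s=0000]: 10101010  (ones: 4)
  rows 8-15 [p,q,r,s=0001]: 01010110  (ones: 4)
  rows 16-23 [p,q,r,s=0010]: 10101010  (ones: 4)
  rows 24-31 [p,q,r,s=0011]: 10101001  (ones: 4)
  rows 32-39 [p,q,r,s=0100]: 10101010  (ones: 4)
  rows 40-47 [p,q,r,s=0101]: 10101001  (ones: 4)
  rows 48-55 [p,q,r,s=0110]: 10101010  (ones: 4)
  rows 56-63 [p,q,r,s=0111]: 10101001  (ones: 4)
  rows 64-71 [p,q,r,s=1000]: 10101010  (ones: 4)
  rows 72-79 [p,q,r,s=1001]: 10101001  (ones: 4)
  rows 80-87 [p,q,r,s=1010]: 10101010  (ones: 4)
  rows 88-95 [p,q,r,s=1011]: 01010110  (ones: 4)
  rows 96-103 [p,q,r,s=1100]: 10101010  (ones: 4)
  rows 104-111 [p,q,r,s=1101]: 10101001  (ones: 4)
  rows 112-119 [p,q,r,s=1110]: 10101010  (ones: 4)
  rows 120-127 [p,q,r,s=1111]: 10101001  (ones: 4)
Disagreements = 4+4+4+4+4+4+4+4+4+4+4+4+4+4+4+4 = 64

64


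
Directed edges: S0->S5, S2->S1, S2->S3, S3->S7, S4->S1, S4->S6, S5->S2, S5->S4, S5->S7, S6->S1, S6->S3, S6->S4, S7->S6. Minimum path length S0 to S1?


BFS layer-by-layer from S0:
  dist 0: {S0}
  dist 1: {S5}
  dist 2: {S2, S4, S7}
  dist 3: {S1, S3, S6}
  -> S1 reached at distance 3
Shortest path length = 3

3


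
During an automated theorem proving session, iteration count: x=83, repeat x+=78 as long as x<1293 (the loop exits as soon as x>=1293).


Step 1: x goes from 83 toward 1293 by 78; the body runs while x<1293, so iterations = ceil((bound-start)/step)
Step 2: Distance=1210
Step 3: ceil(1210/78)=16

16


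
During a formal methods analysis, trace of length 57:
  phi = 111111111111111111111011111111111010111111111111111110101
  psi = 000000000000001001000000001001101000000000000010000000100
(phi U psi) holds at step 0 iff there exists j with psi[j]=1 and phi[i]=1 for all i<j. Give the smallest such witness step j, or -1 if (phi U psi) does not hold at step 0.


(phi U psi) at 0: need smallest j with psi[j]=1 and phi[i]=1 for all i in [0,j).
Scan from step 0:
  step 0: phi=1, psi=0 -> continue
  step 1: phi=1, psi=0 -> continue
  step 2: phi=1, psi=0 -> continue
  step 3: phi=1, psi=0 -> continue
  step 14: psi=1 and phi held for [0,14) -> witness found
Witness step = 14

14


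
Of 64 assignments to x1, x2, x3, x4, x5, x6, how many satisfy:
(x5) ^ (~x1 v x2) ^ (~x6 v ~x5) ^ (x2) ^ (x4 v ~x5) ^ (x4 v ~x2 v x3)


CNF with 6 clauses over 6 vars (64 assignments).
An assignment satisfies CNF iff every clause has >=1 true literal.
Check each row (bits = x1,x2,x3,x4,x5,x6; clause T/F shown):
  row 0 [000000]: clauses=FTTFTT -> 0
  row 1 [000001]: clauses=FTTFTT -> 0
  row 2 [000010]: clauses=TTTFFT -> 0
  row 3 [000011]: clauses=TTFFFT -> 0
  row 4 [000100]: clauses=FTTFTT -> 0
  (every remaining row is evaluated the same way; all 64 results are listed next)
Full result column, 8 rows per line (x1,x2,x3 fixed per line; x4,x5,x6 runs 000..111 left to right):
  rows 0-7 [x1,x2,x3=000]: 00000000  (ones: 0)
  rows 8-15 [x1,x2,x3=001]: 00000000  (ones: 0)
  rows 16-23 [x1,x2,x3=010]: 00000010  (ones: 1)
  rows 24-31 [x1,x2,x3=011]: 00000010  (ones: 1)
  rows 32-39 [x1,x2,x3=100]: 00000000  (ones: 0)
  rows 40-47 [x1,x2,x3=101]: 00000000  (ones: 0)
  rows 48-55 [x1,x2,x3=110]: 00000010  (ones: 1)
  rows 56-63 [x1,x2,x3=111]: 00000010  (ones: 1)
Satisfying assignments = 0+0+1+1+0+0+1+1 = 4

4


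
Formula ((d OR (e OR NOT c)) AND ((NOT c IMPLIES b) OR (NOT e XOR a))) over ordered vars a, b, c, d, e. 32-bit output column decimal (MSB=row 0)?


Formula: ((d OR (e OR NOT c)) AND ((NOT c IMPLIES b) OR (NOT e XOR a))) over a, b, c, d, e (32 rows)
Evaluate each row (bits = a,b,c,d,e, MSB first):
  row 0 [00000]: ((0 OR (0 OR NOT 0)) AND ((NOT 0 IMPLIES 0) OR (NOT 0 XOR 0))) -> 1
  row 1 [00001]: ((0 OR (1 OR NOT 0)) AND ((NOT 0 IMPLIES 0) OR (NOT 1 XOR 0))) -> 0
  row 2 [00010]: ((1 OR (0 OR NOT 0)) AND ((NOT 0 IMPLIES 0) OR (NOT 0 XOR 0))) -> 1
  row 3 [00011]: ((1 OR (1 OR NOT 0)) AND ((NOT 0 IMPLIES 0) OR (NOT 1 XOR 0))) -> 0
  row 4 [00100]: ((0 OR (0 OR NOT 1)) AND ((NOT 1 IMPLIES 0) OR (NOT 0 XOR 0))) -> 0
  row 5 [00101]: ((0 OR (1 OR NOT 1)) AND ((NOT 1 IMPLIES 0) OR (NOT 1 XOR 0))) -> 1
  row 6 [00110]: ((1 OR (0 OR NOT 1)) AND ((NOT 1 IMPLIES 0) OR (NOT 0 XOR 0))) -> 1
  row 7 [00111]: ((1 OR (1 OR NOT 1)) AND ((NOT 1 IMPLIES 0) OR (NOT 1 XOR 0))) -> 1
  row 8 [01000]: ((0 OR (0 OR NOT 0)) AND ((NOT 0 IMPLIES 1) OR (NOT 0 XOR 0))) -> 1
  row 9 [01001]: ((0 OR (1 OR NOT 0)) AND ((NOT 0 IMPLIES 1) OR (NOT 1 XOR 0))) -> 1
  row 10 [01010]: ((1 OR (0 OR NOT 0)) AND ((NOT 0 IMPLIES 1) OR (NOT 0 XOR 0))) -> 1
  row 11 [01011]: ((1 OR (1 OR NOT 0)) AND ((NOT 0 IMPLIES 1) OR (NOT 1 XOR 0))) -> 1
  row 12 [01100]: ((0 OR (0 OR NOT 1)) AND ((NOT 1 IMPLIES 1) OR (NOT 0 XOR 0))) -> 0
  row 13 [01101]: ((0 OR (1 OR NOT 1)) AND ((NOT 1 IMPLIES 1) OR (NOT 1 XOR 0))) -> 1
  row 14 [01110]: ((1 OR (0 OR NOT 1)) AND ((NOT 1 IMPLIES 1) OR (NOT 0 XOR 0))) -> 1
  row 15 [01111]: ((1 OR (1 OR NOT 1)) AND ((NOT 1 IMPLIES 1) OR (NOT 1 XOR 0))) -> 1
  row 16 [10000]: ((0 OR (0 OR NOT 0)) AND ((NOT 0 IMPLIES 0) OR (NOT 0 XOR 1))) -> 0
  row 17 [10001]: ((0 OR (1 OR NOT 0)) AND ((NOT 0 IMPLIES 0) OR (NOT 1 XOR 1))) -> 1
  row 18 [10010]: ((1 OR (0 OR NOT 0)) AND ((NOT 0 IMPLIES 0) OR (NOT 0 XOR 1))) -> 0
  row 19 [10011]: ((1 OR (1 OR NOT 0)) AND ((NOT 0 IMPLIES 0) OR (NOT 1 XOR 1))) -> 1
  row 20 [10100]: ((0 OR (0 OR NOT 1)) AND ((NOT 1 IMPLIES 0) OR (NOT 0 XOR 1))) -> 0
  row 21 [10101]: ((0 OR (1 OR NOT 1)) AND ((NOT 1 IMPLIES 0) OR (NOT 1 XOR 1))) -> 1
  row 22 [10110]: ((1 OR (0 OR NOT 1)) AND ((NOT 1 IMPLIES 0) OR (NOT 0 XOR 1))) -> 1
  row 23 [10111]: ((1 OR (1 OR NOT 1)) AND ((NOT 1 IMPLIES 0) OR (NOT 1 XOR 1))) -> 1
  row 24 [11000]: ((0 OR (0 OR NOT 0)) AND ((NOT 0 IMPLIES 1) OR (NOT 0 XOR 1))) -> 1
  row 25 [11001]: ((0 OR (1 OR NOT 0)) AND ((NOT 0 IMPLIES 1) OR (NOT 1 XOR 1))) -> 1
  row 26 [11010]: ((1 OR (0 OR NOT 0)) AND ((NOT 0 IMPLIES 1) OR (NOT 0 XOR 1))) -> 1
  row 27 [11011]: ((1 OR (1 OR NOT 0)) AND ((NOT 0 IMPLIES 1) OR (NOT 1 XOR 1))) -> 1
  row 28 [11100]: ((0 OR (0 OR NOT 1)) AND ((NOT 1 IMPLIES 1) OR (NOT 0 XOR 1))) -> 0
  row 29 [11101]: ((0 OR (1 OR NOT 1)) AND ((NOT 1 IMPLIES 1) OR (NOT 1 XOR 1))) -> 1
  row 30 [11110]: ((1 OR (0 OR NOT 1)) AND ((NOT 1 IMPLIES 1) OR (NOT 0 XOR 1))) -> 1
  row 31 [11111]: ((1 OR (1 OR NOT 1)) AND ((NOT 1 IMPLIES 1) OR (NOT 1 XOR 1))) -> 1
Full result column, 4 rows per line (a,b,c fixed per line; d,e runs 00..11 left to right):
  rows 0-3 [a,b,c=000]: 1010  = hex A
  rows 4-7 [a,b,c=001]: 0111  = hex 7
  rows 8-11 [a,b,c=010]: 1111  = hex F
  rows 12-15 [a,b,c=011]: 0111  = hex 7
  rows 16-19 [a,b,c=100]: 0101  = hex 5
  rows 20-23 [a,b,c=101]: 0111  = hex 7
  rows 24-27 [a,b,c=110]: 1111  = hex F
  rows 28-31 [a,b,c=111]: 0111  = hex 7
Output column (row 0 .. row 31) = 10100111111101110101011111110111
Output column grouped in 4s = 1010 0111 1111 0111 0101 0111 1111 0111 = 0xA7F757F7
Convert to decimal digit by digit (value = value*16 + digit):
  A -> 10
  10*16 + 7 = 167
  167*16 + 15 (F) = 2687
  2687*16 + 7 = 42999
  42999*16 + 5 = 687989
  687989*16 + 7 = 11007831
  11007831*16 + 15 (F) = 176125311
  176125311*16 + 7 = 2818004983
Decimal = 2818004983

2818004983


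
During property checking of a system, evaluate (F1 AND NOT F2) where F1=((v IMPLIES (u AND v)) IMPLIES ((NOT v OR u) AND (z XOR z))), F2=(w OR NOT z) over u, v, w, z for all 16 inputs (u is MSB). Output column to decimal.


F1 = ((v IMPLIES (u AND v)) IMPLIES ((NOT v OR u) AND (z XOR z)))
F2 = (w OR NOT z)
Counterexample to F1=>F2 is where F1=1 and F2=0.
Evaluate each row (bits = u,v,w,z, MSB first):
  row 0 [0000]: F1=0 F2=1 -> F1&~F2 -> 0
  row 1 [0001]: F1=0 F2=0 -> F1&~F2 -> 0
  row 2 [0010]: F1=0 F2=1 -> F1&~F2 -> 0
  row 3 [0011]: F1=0 F2=1 -> F1&~F2 -> 0
  row 4 [0100]: F1=1 F2=1 -> F1&~F2 -> 0
  row 5 [0101]: F1=1 F2=0 -> F1&~F2 -> 1
  row 6 [0110]: F1=1 F2=1 -> F1&~F2 -> 0
  row 7 [0111]: F1=1 F2=1 -> F1&~F2 -> 0
  row 8 [1000]: F1=0 F2=1 -> F1&~F2 -> 0
  row 9 [1001]: F1=0 F2=0 -> F1&~F2 -> 0
  row 10 [1010]: F1=0 F2=1 -> F1&~F2 -> 0
  row 11 [1011]: F1=0 F2=1 -> F1&~F2 -> 0
  row 12 [1100]: F1=0 F2=1 -> F1&~F2 -> 0
  row 13 [1101]: F1=0 F2=0 -> F1&~F2 -> 0
  row 14 [1110]: F1=0 F2=1 -> F1&~F2 -> 0
  row 15 [1111]: F1=0 F2=1 -> F1&~F2 -> 0
Full result column, 4 rows per line (u,v fixed per line; w,z runs 00..11 left to right):
  rows 0-3 [u,v=00]: 0000  = hex 0
  rows 4-7 [u,v=01]: 0100  = hex 4
  rows 8-11 [u,v=10]: 0000  = hex 0
  rows 12-15 [u,v=11]: 0000  = hex 0
Counterexample vector (row 0 .. row 15) = 0000010000000000
Output column grouped in 4s = 0000 0100 0000 0000 = 0x0400
Convert to decimal digit by digit (value = value*16 + digit):
  0 -> 0
  0*16 + 4 = 4
  4*16 + 0 = 64
  64*16 + 0 = 1024
Decimal = 1024

1024


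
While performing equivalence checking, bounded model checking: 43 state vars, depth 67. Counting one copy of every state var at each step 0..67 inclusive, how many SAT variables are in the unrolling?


BMC unrolls to depth k, creating one copy of each state var for steps 0..k.
Step count = 67 + 1 = 68 (steps 0 through 67)
Vars per step = 43
Total = 43 * 68 = 2924

2924


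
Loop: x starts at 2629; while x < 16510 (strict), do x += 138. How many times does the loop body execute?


Step 1: x goes from 2629 toward 16510 by 138; the body runs while x<16510, so iterations = ceil((bound-start)/step)
Step 2: Distance=13881
Step 3: ceil(13881/138)=101

101


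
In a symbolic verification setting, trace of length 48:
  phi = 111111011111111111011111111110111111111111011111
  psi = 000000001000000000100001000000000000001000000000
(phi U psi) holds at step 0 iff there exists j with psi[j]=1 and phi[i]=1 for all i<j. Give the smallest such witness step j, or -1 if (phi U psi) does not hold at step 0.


(phi U psi) at 0: need smallest j with psi[j]=1 and phi[i]=1 for all i in [0,j).
Scan from step 0:
  step 0: phi=1, psi=0 -> continue
  step 1: phi=1, psi=0 -> continue
  step 2: phi=1, psi=0 -> continue
  step 3: phi=1, psi=0 -> continue
  step 6: phi=0 -> phi-prefix broken from here
  step 8: psi=1 but phi already failed -> not a witness
  step 18: psi=1 but phi already failed -> not a witness
  step 23: psi=1 but phi already failed -> not a witness
  step 38: psi=1 but phi already failed -> not a witness
  end of trace: no witness -> -1
Witness step = -1

-1


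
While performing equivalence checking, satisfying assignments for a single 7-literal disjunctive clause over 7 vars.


Step 1: Total=2^7=128
Step 2: Unsat when all 7 false: 2^0=1
Step 3: Sat=128-1=127

127


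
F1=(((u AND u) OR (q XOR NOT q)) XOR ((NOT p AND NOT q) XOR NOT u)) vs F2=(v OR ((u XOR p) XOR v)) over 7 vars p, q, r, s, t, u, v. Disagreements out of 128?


F1 = (((u AND u) OR (q XOR NOT q)) XOR ((NOT p AND NOT q) XOR NOT u))
F2 = (v OR ((u XOR p) XOR v))
Evaluate both on each of 128 rows (bits = p,q,r,s,t,u,v):
  row 0 [0000000]: F1=1 F2=0 (differ) -> 1
  row 1 [0000001]: F1=1 F2=1 -> 0
  row 2 [0000010]: F1=0 F2=1 (differ) -> 1
  row 3 [0000011]: F1=0 F2=1 (differ) -> 1
  row 4 [0000100]: F1=1 F2=0 (differ) -> 1
  (every remaining row is evaluated the same way; all 128 results are listed next)
Full result column, 8 rows per line (p,q,r,s fixed per line; t,u,v runs 000..111 left to right):
  rows 0-7 [p,q,r,s=0000]: 10111011  (ones: 6)
  rows 8-15 [p,q,r,s=0001]: 10111011  (ones: 6)
  rows 16-23 [p,q,r,s=0010]: 10111011  (ones: 6)
  rows 24-31 [p,q,r,s=0011]: 10111011  (ones: 6)
  rows 32-39 [p,q,r,s=0100]: 01000100  (ones: 2)
  rows 40-47 [p,q,r,s=0101]: 01000100  (ones: 2)
  rows 48-55 [p,q,r,s=0110]: 01000100  (ones: 2)
  rows 56-63 [p,q,r,s=0111]: 01000100  (ones: 2)
  rows 64-71 [p,q,r,s=1000]: 11101110  (ones: 6)
  rows 72-79 [p,q,r,s=1001]: 11101110  (ones: 6)
  rows 80-87 [p,q,r,s=1010]: 11101110  (ones: 6)
  rows 88-95 [p,q,r,s=1011]: 11101110  (ones: 6)
  rows 96-103 [p,q,r,s=1100]: 11101110  (ones: 6)
  rows 104-111 [p,q,r,s=1101]: 11101110  (ones: 6)
  rows 112-119 [p,q,r,s=1110]: 11101110  (ones: 6)
  rows 120-127 [p,q,r,s=1111]: 11101110  (ones: 6)
Disagreements = 6+6+6+6+2+2+2+2+6+6+6+6+6+6+6+6 = 80

80


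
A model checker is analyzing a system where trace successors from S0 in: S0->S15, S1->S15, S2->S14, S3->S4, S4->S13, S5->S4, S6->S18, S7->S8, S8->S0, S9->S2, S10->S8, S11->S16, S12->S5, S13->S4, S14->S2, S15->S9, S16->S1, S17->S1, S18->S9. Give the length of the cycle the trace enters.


Trace from S0 until a state repeats:
  S0 -> S15 -> S9 -> S2 -> S14 -> S2
S2 first seen at step 3, revisited at step 5.
Cycle length = 5 - 3 = 2

2


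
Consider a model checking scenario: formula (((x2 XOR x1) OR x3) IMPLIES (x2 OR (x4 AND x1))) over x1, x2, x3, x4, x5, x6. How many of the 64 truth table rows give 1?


Formula: (((x2 XOR x1) OR x3) IMPLIES (x2 OR (x4 AND x1))) over 6 vars (64 rows)
Evaluate each row (x1, x2, x3, x4, x5, x6 as bits, MSB first):
  row 0 [000000]: (((0 XOR 0) OR 0) IMPLIES (0 OR (0 AND 0))) -> 1
  row 1 [000001]: (((0 XOR 0) OR 0) IMPLIES (0 OR (0 AND 0))) -> 1
  row 2 [000010]: (((0 XOR 0) OR 0) IMPLIES (0 OR (0 AND 0))) -> 1
  row 3 [000011]: (((0 XOR 0) OR 0) IMPLIES (0 OR (0 AND 0))) -> 1
  row 4 [000100]: (((0 XOR 0) OR 0) IMPLIES (0 OR (1 AND 0))) -> 1
  (every remaining row is evaluated the same way; all 64 results are listed next)
Full result column, 8 rows per line (x1,x2,x3 fixed per line; x4,x5,x6 runs 000..111 left to right):
  rows 0-7 [x1,x2,x3=000]: 11111111  (ones: 8)
  rows 8-15 [x1,x2,x3=001]: 00000000  (ones: 0)
  rows 16-23 [x1,x2,x3=010]: 11111111  (ones: 8)
  rows 24-31 [x1,x2,x3=011]: 11111111  (ones: 8)
  rows 32-39 [x1,x2,x3=100]: 00001111  (ones: 4)
  rows 40-47 [x1,x2,x3=101]: 00001111  (ones: 4)
  rows 48-55 [x1,x2,x3=110]: 11111111  (ones: 8)
  rows 56-63 [x1,x2,x3=111]: 11111111  (ones: 8)
Count of 1-rows = 8+0+8+8+4+4+8+8 = 48

48


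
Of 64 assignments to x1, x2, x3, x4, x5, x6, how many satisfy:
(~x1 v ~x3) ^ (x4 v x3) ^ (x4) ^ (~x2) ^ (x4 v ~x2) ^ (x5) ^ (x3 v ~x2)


CNF with 7 clauses over 6 vars (64 assignments).
An assignment satisfies CNF iff every clause has >=1 true literal.
Check each row (bits = x1,x2,x3,x4,x5,x6; clause T/F shown):
  row 0 [000000]: clauses=TFFTTFT -> 0
  row 1 [000001]: clauses=TFFTTFT -> 0
  row 2 [000010]: clauses=TFFTTTT -> 0
  row 3 [000011]: clauses=TFFTTTT -> 0
  row 4 [000100]: clauses=TTTTTFT -> 0
  (every remaining row is evaluated the same way; all 64 results are listed next)
Full result column, 8 rows per line (x1,x2,x3 fixed per line; x4,x5,x6 runs 000..111 left to right):
  rows 0-7 [x1,x2,x3=000]: 00000011  (ones: 2)
  rows 8-15 [x1,x2,x3=001]: 00000011  (ones: 2)
  rows 16-23 [x1,x2,x3=010]: 00000000  (ones: 0)
  rows 24-31 [x1,x2,x3=011]: 00000000  (ones: 0)
  rows 32-39 [x1,x2,x3=100]: 00000011  (ones: 2)
  rows 40-47 [x1,x2,x3=101]: 00000000  (ones: 0)
  rows 48-55 [x1,x2,x3=110]: 00000000  (ones: 0)
  rows 56-63 [x1,x2,x3=111]: 00000000  (ones: 0)
Satisfying assignments = 2+2+0+0+2+0+0+0 = 6

6


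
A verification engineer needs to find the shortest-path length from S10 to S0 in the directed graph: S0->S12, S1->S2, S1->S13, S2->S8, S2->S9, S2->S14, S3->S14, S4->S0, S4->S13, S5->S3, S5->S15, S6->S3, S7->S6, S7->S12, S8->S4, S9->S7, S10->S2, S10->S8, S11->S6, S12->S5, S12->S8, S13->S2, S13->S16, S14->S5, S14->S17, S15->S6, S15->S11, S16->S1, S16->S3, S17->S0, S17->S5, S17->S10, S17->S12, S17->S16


BFS layer-by-layer from S10:
  dist 0: {S10}
  dist 1: {S2, S8}
  dist 2: {S4, S9, S14}
  dist 3: {S0, S5, S7, S13, S17}
  -> S0 reached at distance 3
Shortest path length = 3

3


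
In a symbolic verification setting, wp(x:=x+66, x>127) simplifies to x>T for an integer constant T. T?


Formula: wp(x:=E, P) = P[E/x] (substitute E for x in postcondition)
Step 1: Postcondition: x>127
Step 2: Substitute x+66 for x: x+66>127
Step 3: Solve for x: x > 127-66 = 61

61


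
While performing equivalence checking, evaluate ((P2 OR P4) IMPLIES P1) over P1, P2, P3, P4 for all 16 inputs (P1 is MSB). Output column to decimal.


Formula: ((P2 OR P4) IMPLIES P1) over P1, P2, P3, P4 (16 rows)
Evaluate each row (bits = P1,P2,P3,P4, MSB first):
  row 0 [0000]: ((0 OR 0) IMPLIES 0) -> 1
  row 1 [0001]: ((0 OR 1) IMPLIES 0) -> 0
  row 2 [0010]: ((0 OR 0) IMPLIES 0) -> 1
  row 3 [0011]: ((0 OR 1) IMPLIES 0) -> 0
  row 4 [0100]: ((1 OR 0) IMPLIES 0) -> 0
  row 5 [0101]: ((1 OR 1) IMPLIES 0) -> 0
  row 6 [0110]: ((1 OR 0) IMPLIES 0) -> 0
  row 7 [0111]: ((1 OR 1) IMPLIES 0) -> 0
  row 8 [1000]: ((0 OR 0) IMPLIES 1) -> 1
  row 9 [1001]: ((0 OR 1) IMPLIES 1) -> 1
  row 10 [1010]: ((0 OR 0) IMPLIES 1) -> 1
  row 11 [1011]: ((0 OR 1) IMPLIES 1) -> 1
  row 12 [1100]: ((1 OR 0) IMPLIES 1) -> 1
  row 13 [1101]: ((1 OR 1) IMPLIES 1) -> 1
  row 14 [1110]: ((1 OR 0) IMPLIES 1) -> 1
  row 15 [1111]: ((1 OR 1) IMPLIES 1) -> 1
Full result column, 4 rows per line (P1,P2 fixed per line; P3,P4 runs 00..11 left to right):
  rows 0-3 [P1,P2=00]: 1010  = hex A
  rows 4-7 [P1,P2=01]: 0000  = hex 0
  rows 8-11 [P1,P2=10]: 1111  = hex F
  rows 12-15 [P1,P2=11]: 1111  = hex F
Output column (row 0 .. row 15) = 1010000011111111
Output column grouped in 4s = 1010 0000 1111 1111 = 0xA0FF
Convert to decimal digit by digit (value = value*16 + digit):
  A -> 10
  10*16 + 0 = 160
  160*16 + 15 (F) = 2575
  2575*16 + 15 (F) = 41215
Decimal = 41215

41215


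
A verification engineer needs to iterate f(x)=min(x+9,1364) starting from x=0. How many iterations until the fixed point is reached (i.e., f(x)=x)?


Step 1: x=0, cap=1364, increment=9
Step 2: x grows by 9 each step until capped at 1364; fixed point is x=1364
Step 3: iterations = ceil(1364/9) = 152

152


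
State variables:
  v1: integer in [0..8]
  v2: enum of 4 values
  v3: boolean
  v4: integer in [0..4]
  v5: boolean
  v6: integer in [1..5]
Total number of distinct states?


State space = product of domain sizes of all variables.
Domain sizes:
  v1 (integer in [0..8]): 9
  v2 (enum of 4 values): 4
  v3 (boolean): 2
  v4 (integer in [0..4]): 5
  v5 (boolean): 2
  v6 (integer in [1..5]): 5
Product = 9 * 4 * 2 * 5 * 2 * 5 = 3600

3600


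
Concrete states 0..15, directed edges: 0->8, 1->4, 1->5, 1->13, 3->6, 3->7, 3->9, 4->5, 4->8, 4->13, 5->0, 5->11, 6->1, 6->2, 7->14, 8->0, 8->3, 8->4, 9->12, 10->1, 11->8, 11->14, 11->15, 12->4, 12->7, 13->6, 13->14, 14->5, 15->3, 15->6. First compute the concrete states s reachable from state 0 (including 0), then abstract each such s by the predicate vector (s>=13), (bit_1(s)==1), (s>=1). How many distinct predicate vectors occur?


BFS from 0:
Concrete reachable: {0, 1, 2, 3, 4, 5, 6, 7, 8, 9, 11, 12, 13, 14, 15}
Abstract via predicates (s>=13), (bit_1(s)==1), (s>=1):
  (0,0,0) <- {0}
  (0,0,1) <- {1, 4, 5, 8, 9, 12}
  (0,1,1) <- {2, 3, 6, 7, 11}
  (1,0,1) <- {13}
  (1,1,1) <- {14, 15}
Distinct abstract states = 5

5


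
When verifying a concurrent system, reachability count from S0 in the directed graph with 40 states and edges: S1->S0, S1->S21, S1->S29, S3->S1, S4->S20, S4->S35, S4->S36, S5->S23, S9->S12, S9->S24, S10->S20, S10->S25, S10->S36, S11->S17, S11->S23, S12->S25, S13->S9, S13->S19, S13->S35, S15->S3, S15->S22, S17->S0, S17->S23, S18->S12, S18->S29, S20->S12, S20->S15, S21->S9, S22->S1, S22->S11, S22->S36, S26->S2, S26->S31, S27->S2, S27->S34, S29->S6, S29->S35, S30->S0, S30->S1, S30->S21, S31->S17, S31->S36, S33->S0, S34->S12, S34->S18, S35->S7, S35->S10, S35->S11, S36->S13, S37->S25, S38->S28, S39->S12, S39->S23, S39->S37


BFS from S0:
  layer 0: {S0}
Reachable set: {S0}
Count = 1

1


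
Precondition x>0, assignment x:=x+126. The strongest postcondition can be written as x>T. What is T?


Formula: sp(P, x:=E) = exists old_x. (x = E[old_x/x]) AND P[old_x/x] (old_x is the value of x before the assignment; eliminate old_x by solving x = E[old_x/x] for old_x)
Step 1: Precondition P: x>0, i.e. old_x > 0
Step 2: Assignment gives x = old_x + 126, so old_x = x - 126
Step 3: Substitute into P: x - 126 > 0
Step 4: Simplify: x > 0+126 = 126

126


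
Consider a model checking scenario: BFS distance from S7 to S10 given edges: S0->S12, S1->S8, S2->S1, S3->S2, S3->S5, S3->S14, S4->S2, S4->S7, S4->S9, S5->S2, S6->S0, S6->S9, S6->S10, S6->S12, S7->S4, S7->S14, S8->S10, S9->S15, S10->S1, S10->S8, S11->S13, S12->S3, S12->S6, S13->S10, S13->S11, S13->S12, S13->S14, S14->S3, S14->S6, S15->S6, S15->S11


BFS layer-by-layer from S7:
  dist 0: {S7}
  dist 1: {S4, S14}
  dist 2: {S2, S3, S6, S9}
  dist 3: {S0, S1, S5, S10, S12, S15}
  -> S10 reached at distance 3
Shortest path length = 3

3


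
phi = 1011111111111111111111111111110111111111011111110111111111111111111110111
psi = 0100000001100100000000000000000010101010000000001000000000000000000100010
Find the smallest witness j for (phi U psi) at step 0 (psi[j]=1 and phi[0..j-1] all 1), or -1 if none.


(phi U psi) at 0: need smallest j with psi[j]=1 and phi[i]=1 for all i in [0,j).
Scan from step 0:
  step 0: phi=1, psi=0 -> continue
  step 1: psi=1 and phi held for [0,1) -> witness found
Witness step = 1

1


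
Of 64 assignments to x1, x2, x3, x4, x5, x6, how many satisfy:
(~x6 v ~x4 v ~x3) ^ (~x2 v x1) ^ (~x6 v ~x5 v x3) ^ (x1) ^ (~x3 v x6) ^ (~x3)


CNF with 6 clauses over 6 vars (64 assignments).
An assignment satisfies CNF iff every clause has >=1 true literal.
Check each row (bits = x1,x2,x3,x4,x5,x6; clause T/F shown):
  row 0 [000000]: clauses=TTTFTT -> 0
  row 1 [000001]: clauses=TTTFTT -> 0
  row 2 [000010]: clauses=TTTFTT -> 0
  row 3 [000011]: clauses=TTFFTT -> 0
  row 4 [000100]: clauses=TTTFTT -> 0
  (every remaining row is evaluated the same way; all 64 results are listed next)
Full result column, 8 rows per line (x1,x2,x3 fixed per line; x4,x5,x6 runs 000..111 left to right):
  rows 0-7 [x1,x2,x3=000]: 00000000  (ones: 0)
  rows 8-15 [x1,x2,x3=001]: 00000000  (ones: 0)
  rows 16-23 [x1,x2,x3=010]: 00000000  (ones: 0)
  rows 24-31 [x1,x2,x3=011]: 00000000  (ones: 0)
  rows 32-39 [x1,x2,x3=100]: 11101110  (ones: 6)
  rows 40-47 [x1,x2,x3=101]: 00000000  (ones: 0)
  rows 48-55 [x1,x2,x3=110]: 11101110  (ones: 6)
  rows 56-63 [x1,x2,x3=111]: 00000000  (ones: 0)
Satisfying assignments = 0+0+0+0+6+0+6+0 = 12

12


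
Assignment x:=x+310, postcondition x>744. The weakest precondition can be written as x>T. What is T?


Formula: wp(x:=E, P) = P[E/x] (substitute E for x in postcondition)
Step 1: Postcondition: x>744
Step 2: Substitute x+310 for x: x+310>744
Step 3: Solve for x: x > 744-310 = 434

434


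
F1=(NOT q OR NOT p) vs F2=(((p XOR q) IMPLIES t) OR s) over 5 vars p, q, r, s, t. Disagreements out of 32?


F1 = (NOT q OR NOT p)
F2 = (((p XOR q) IMPLIES t) OR s)
Evaluate both on each of 32 rows (bits = p,q,r,s,t):
  row 0 [00000]: F1=1 F2=1 -> 0
  row 1 [00001]: F1=1 F2=1 -> 0
  row 2 [00010]: F1=1 F2=1 -> 0
  row 3 [00011]: F1=1 F2=1 -> 0
  row 4 [00100]: F1=1 F2=1 -> 0
  row 5 [00101]: F1=1 F2=1 -> 0
  row 6 [00110]: F1=1 F2=1 -> 0
  row 7 [00111]: F1=1 F2=1 -> 0
  row 8 [01000]: F1=1 F2=0 (differ) -> 1
  row 9 [01001]: F1=1 F2=1 -> 0
  row 10 [01010]: F1=1 F2=1 -> 0
  row 11 [01011]: F1=1 F2=1 -> 0
  row 12 [01100]: F1=1 F2=0 (differ) -> 1
  row 13 [01101]: F1=1 F2=1 -> 0
  row 14 [01110]: F1=1 F2=1 -> 0
  row 15 [01111]: F1=1 F2=1 -> 0
  row 16 [10000]: F1=1 F2=0 (differ) -> 1
  row 17 [10001]: F1=1 F2=1 -> 0
  row 18 [10010]: F1=1 F2=1 -> 0
  row 19 [10011]: F1=1 F2=1 -> 0
  row 20 [10100]: F1=1 F2=0 (differ) -> 1
  row 21 [10101]: F1=1 F2=1 -> 0
  row 22 [10110]: F1=1 F2=1 -> 0
  row 23 [10111]: F1=1 F2=1 -> 0
  row 24 [11000]: F1=0 F2=1 (differ) -> 1
  row 25 [11001]: F1=0 F2=1 (differ) -> 1
  row 26 [11010]: F1=0 F2=1 (differ) -> 1
  row 27 [11011]: F1=0 F2=1 (differ) -> 1
  row 28 [11100]: F1=0 F2=1 (differ) -> 1
  row 29 [11101]: F1=0 F2=1 (differ) -> 1
  row 30 [11110]: F1=0 F2=1 (differ) -> 1
  row 31 [11111]: F1=0 F2=1 (differ) -> 1
Full result column, 8 rows per line (p,q fixed per line; r,s,t runs 000..111 left to right):
  rows 0-7 [p,q=00]: 00000000  (ones: 0)
  rows 8-15 [p,q=01]: 10001000  (ones: 2)
  rows 16-23 [p,q=10]: 10001000  (ones: 2)
  rows 24-31 [p,q=11]: 11111111  (ones: 8)
Disagreements = 0+2+2+8 = 12

12
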